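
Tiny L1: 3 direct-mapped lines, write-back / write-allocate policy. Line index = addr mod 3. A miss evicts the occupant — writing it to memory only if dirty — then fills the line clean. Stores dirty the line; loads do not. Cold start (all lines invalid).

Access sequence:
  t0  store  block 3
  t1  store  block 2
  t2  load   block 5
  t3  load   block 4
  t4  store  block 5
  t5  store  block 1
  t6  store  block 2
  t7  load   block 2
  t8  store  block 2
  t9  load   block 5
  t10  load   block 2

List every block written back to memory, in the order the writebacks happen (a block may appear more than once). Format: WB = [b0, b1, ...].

0: W B3 -> L0 miss  d=D]
1: W B2 -> L2 miss  d=D]
2: R B5 -> L2 miss wb->B2  d=-]
3: R B4 -> L1 miss  d=-]
4: W B5 -> L2 hit  d=D]
5: W B1 -> L1 miss  d=D]
6: W B2 -> L2 miss wb->B5  d=D]
7: R B2 -> L2 hit  d=D]
8: W B2 -> L2 hit  d=D]
9: R B5 -> L2 miss wb->B2  d=-]
10: R B2 -> L2 miss  d=-]

WB = [2, 5, 2]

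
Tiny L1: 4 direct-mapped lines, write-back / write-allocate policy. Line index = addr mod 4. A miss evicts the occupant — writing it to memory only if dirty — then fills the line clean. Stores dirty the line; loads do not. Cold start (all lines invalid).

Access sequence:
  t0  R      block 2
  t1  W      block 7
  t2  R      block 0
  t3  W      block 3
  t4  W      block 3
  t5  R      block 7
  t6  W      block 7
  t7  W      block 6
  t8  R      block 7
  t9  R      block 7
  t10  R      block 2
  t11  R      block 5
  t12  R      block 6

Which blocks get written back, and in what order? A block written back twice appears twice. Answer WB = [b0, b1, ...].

WB = [7, 3, 6]

0: R B2 → L2 miss [-]
1: W B7 → L3 miss [D]
2: R B0 → L0 miss [-]
3: W B3 → L3 miss wb→B7 [D]
4: W B3 → L3 hit [D]
5: R B7 → L3 miss wb→B3 [-]
6: W B7 → L3 hit [D]
7: W B6 → L2 miss [D]
8: R B7 → L3 hit [D]
9: R B7 → L3 hit [D]
10: R B2 → L2 miss wb→B6 [-]
11: R B5 → L1 miss [-]
12: R B6 → L2 miss [-]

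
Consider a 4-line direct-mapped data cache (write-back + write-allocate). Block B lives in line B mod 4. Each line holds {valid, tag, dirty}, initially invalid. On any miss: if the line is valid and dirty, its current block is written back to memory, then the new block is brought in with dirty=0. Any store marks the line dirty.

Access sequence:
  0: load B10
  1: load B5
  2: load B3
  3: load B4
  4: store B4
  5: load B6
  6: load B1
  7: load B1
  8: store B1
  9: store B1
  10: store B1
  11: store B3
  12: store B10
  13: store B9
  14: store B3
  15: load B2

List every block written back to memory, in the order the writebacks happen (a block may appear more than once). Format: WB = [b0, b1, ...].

0: R B10 -> L2 miss  d=-]
1: R B5 -> L1 miss  d=-]
2: R B3 -> L3 miss  d=-]
3: R B4 -> L0 miss  d=-]
4: W B4 -> L0 hit  d=D]
5: R B6 -> L2 miss  d=-]
6: R B1 -> L1 miss  d=-]
7: R B1 -> L1 hit  d=-]
8: W B1 -> L1 hit  d=D]
9: W B1 -> L1 hit  d=D]
10: W B1 -> L1 hit  d=D]
11: W B3 -> L3 hit  d=D]
12: W B10 -> L2 miss  d=D]
13: W B9 -> L1 miss wb->B1  d=D]
14: W B3 -> L3 hit  d=D]
15: R B2 -> L2 miss wb->B10  d=-]

WB = [1, 10]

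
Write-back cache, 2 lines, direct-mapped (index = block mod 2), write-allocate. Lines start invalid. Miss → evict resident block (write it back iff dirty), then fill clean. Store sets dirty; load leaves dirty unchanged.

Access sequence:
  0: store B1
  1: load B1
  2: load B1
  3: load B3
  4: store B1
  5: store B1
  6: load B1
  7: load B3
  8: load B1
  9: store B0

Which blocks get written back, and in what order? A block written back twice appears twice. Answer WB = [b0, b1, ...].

WB = [1, 1]

  0 | W B1 → L1 miss [D]
  1 | R B1 → L1 hit [D]
  2 | R B1 → L1 hit [D]
  3 | R B3 → L1 miss wb→B1 [-]
  4 | W B1 → L1 miss [D]
  5 | W B1 → L1 hit [D]
  6 | R B1 → L1 hit [D]
  7 | R B3 → L1 miss wb→B1 [-]
  8 | R B1 → L1 miss [-]
  9 | W B0 → L0 miss [D]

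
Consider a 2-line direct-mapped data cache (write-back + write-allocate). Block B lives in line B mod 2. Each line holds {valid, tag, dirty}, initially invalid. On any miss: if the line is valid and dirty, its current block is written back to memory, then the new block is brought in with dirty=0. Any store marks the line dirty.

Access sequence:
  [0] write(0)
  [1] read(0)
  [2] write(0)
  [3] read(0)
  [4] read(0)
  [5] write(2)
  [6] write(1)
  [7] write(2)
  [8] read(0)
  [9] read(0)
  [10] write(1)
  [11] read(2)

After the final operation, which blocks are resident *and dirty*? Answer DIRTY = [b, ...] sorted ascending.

DIRTY = [1]

  0 | W B0 → L0 miss [D]
  1 | R B0 → L0 hit [D]
  2 | W B0 → L0 hit [D]
  3 | R B0 → L0 hit [D]
  4 | R B0 → L0 hit [D]
  5 | W B2 → L0 miss wb→B0 [D]
  6 | W B1 → L1 miss [D]
  7 | W B2 → L0 hit [D]
  8 | R B0 → L0 miss wb→B2 [-]
  9 | R B0 → L0 hit [-]
  10 | W B1 → L1 hit [D]
  11 | R B2 → L0 miss [-]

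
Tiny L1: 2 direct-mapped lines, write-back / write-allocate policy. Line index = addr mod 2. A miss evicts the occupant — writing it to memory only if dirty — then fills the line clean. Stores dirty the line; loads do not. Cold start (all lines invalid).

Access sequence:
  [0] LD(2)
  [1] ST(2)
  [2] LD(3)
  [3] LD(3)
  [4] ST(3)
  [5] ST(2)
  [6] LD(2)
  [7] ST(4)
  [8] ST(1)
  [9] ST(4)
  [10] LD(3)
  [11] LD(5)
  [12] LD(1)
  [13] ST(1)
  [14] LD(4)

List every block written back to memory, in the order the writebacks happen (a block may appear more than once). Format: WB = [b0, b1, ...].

  0 | R B2 → L0 miss [-]
  1 | W B2 → L0 hit [D]
  2 | R B3 → L1 miss [-]
  3 | R B3 → L1 hit [-]
  4 | W B3 → L1 hit [D]
  5 | W B2 → L0 hit [D]
  6 | R B2 → L0 hit [D]
  7 | W B4 → L0 miss wb→B2 [D]
  8 | W B1 → L1 miss wb→B3 [D]
  9 | W B4 → L0 hit [D]
  10 | R B3 → L1 miss wb→B1 [-]
  11 | R B5 → L1 miss [-]
  12 | R B1 → L1 miss [-]
  13 | W B1 → L1 hit [D]
  14 | R B4 → L0 hit [D]

WB = [2, 3, 1]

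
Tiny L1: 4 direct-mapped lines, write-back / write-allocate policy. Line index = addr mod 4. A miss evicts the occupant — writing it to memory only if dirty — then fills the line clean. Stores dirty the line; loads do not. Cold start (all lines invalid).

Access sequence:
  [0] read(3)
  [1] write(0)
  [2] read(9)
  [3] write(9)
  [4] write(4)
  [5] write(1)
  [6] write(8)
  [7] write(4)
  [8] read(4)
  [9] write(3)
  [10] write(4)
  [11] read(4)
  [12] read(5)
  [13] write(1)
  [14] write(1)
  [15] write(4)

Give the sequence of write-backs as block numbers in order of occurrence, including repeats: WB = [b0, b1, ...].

WB = [0, 9, 4, 8, 1]

  0 | R B3 → L3 miss [-]
  1 | W B0 → L0 miss [D]
  2 | R B9 → L1 miss [-]
  3 | W B9 → L1 hit [D]
  4 | W B4 → L0 miss wb→B0 [D]
  5 | W B1 → L1 miss wb→B9 [D]
  6 | W B8 → L0 miss wb→B4 [D]
  7 | W B4 → L0 miss wb→B8 [D]
  8 | R B4 → L0 hit [D]
  9 | W B3 → L3 hit [D]
  10 | W B4 → L0 hit [D]
  11 | R B4 → L0 hit [D]
  12 | R B5 → L1 miss wb→B1 [-]
  13 | W B1 → L1 miss [D]
  14 | W B1 → L1 hit [D]
  15 | W B4 → L0 hit [D]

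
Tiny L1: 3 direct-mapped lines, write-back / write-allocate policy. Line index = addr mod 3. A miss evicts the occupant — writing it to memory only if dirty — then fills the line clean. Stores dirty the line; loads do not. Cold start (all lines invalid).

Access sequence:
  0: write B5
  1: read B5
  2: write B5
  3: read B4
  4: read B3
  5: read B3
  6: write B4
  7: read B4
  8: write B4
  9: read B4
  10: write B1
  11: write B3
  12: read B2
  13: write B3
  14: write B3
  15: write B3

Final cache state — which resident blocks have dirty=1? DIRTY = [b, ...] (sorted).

0: W B5 -> L2 miss  d=D]
1: R B5 -> L2 hit  d=D]
2: W B5 -> L2 hit  d=D]
3: R B4 -> L1 miss  d=-]
4: R B3 -> L0 miss  d=-]
5: R B3 -> L0 hit  d=-]
6: W B4 -> L1 hit  d=D]
7: R B4 -> L1 hit  d=D]
8: W B4 -> L1 hit  d=D]
9: R B4 -> L1 hit  d=D]
10: W B1 -> L1 miss wb->B4  d=D]
11: W B3 -> L0 hit  d=D]
12: R B2 -> L2 miss wb->B5  d=-]
13: W B3 -> L0 hit  d=D]
14: W B3 -> L0 hit  d=D]
15: W B3 -> L0 hit  d=D]

DIRTY = [1, 3]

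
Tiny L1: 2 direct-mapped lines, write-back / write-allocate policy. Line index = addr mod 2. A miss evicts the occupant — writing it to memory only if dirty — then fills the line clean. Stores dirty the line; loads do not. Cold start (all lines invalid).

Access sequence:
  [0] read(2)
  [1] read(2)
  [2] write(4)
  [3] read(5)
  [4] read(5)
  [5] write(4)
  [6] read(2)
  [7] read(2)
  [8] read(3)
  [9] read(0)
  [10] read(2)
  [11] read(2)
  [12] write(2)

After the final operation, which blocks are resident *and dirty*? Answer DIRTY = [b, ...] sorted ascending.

DIRTY = [2]

0: R B2 → L0 miss [-]
1: R B2 → L0 hit [-]
2: W B4 → L0 miss [D]
3: R B5 → L1 miss [-]
4: R B5 → L1 hit [-]
5: W B4 → L0 hit [D]
6: R B2 → L0 miss wb→B4 [-]
7: R B2 → L0 hit [-]
8: R B3 → L1 miss [-]
9: R B0 → L0 miss [-]
10: R B2 → L0 miss [-]
11: R B2 → L0 hit [-]
12: W B2 → L0 hit [D]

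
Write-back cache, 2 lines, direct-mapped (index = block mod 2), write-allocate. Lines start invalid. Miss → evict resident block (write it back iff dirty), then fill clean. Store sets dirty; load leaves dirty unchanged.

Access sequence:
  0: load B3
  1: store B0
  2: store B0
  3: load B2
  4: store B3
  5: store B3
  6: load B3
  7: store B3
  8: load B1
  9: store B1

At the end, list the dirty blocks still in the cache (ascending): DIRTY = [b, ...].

0: R B3 → L1 miss [-]
1: W B0 → L0 miss [D]
2: W B0 → L0 hit [D]
3: R B2 → L0 miss wb→B0 [-]
4: W B3 → L1 hit [D]
5: W B3 → L1 hit [D]
6: R B3 → L1 hit [D]
7: W B3 → L1 hit [D]
8: R B1 → L1 miss wb→B3 [-]
9: W B1 → L1 hit [D]

DIRTY = [1]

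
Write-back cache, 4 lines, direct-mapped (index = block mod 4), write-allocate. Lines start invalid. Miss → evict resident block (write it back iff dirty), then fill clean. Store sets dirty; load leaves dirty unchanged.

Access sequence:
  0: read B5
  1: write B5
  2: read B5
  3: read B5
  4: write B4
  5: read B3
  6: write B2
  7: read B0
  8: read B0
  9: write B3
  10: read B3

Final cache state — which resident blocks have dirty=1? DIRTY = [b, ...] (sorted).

DIRTY = [2, 3, 5]

0: R B5 -> L1 miss  d=-]
1: W B5 -> L1 hit  d=D]
2: R B5 -> L1 hit  d=D]
3: R B5 -> L1 hit  d=D]
4: W B4 -> L0 miss  d=D]
5: R B3 -> L3 miss  d=-]
6: W B2 -> L2 miss  d=D]
7: R B0 -> L0 miss wb->B4  d=-]
8: R B0 -> L0 hit  d=-]
9: W B3 -> L3 hit  d=D]
10: R B3 -> L3 hit  d=D]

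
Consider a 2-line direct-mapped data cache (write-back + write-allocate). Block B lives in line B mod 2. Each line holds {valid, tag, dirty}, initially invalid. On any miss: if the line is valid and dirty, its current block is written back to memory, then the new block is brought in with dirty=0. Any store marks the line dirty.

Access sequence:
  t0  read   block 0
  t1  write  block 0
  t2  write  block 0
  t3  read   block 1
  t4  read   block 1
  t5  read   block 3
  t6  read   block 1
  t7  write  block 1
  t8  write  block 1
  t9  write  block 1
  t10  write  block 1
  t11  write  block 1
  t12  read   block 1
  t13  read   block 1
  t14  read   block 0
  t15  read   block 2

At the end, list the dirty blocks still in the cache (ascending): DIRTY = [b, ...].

  0 | R B0 → L0 miss [-]
  1 | W B0 → L0 hit [D]
  2 | W B0 → L0 hit [D]
  3 | R B1 → L1 miss [-]
  4 | R B1 → L1 hit [-]
  5 | R B3 → L1 miss [-]
  6 | R B1 → L1 miss [-]
  7 | W B1 → L1 hit [D]
  8 | W B1 → L1 hit [D]
  9 | W B1 → L1 hit [D]
  10 | W B1 → L1 hit [D]
  11 | W B1 → L1 hit [D]
  12 | R B1 → L1 hit [D]
  13 | R B1 → L1 hit [D]
  14 | R B0 → L0 hit [D]
  15 | R B2 → L0 miss wb→B0 [-]

DIRTY = [1]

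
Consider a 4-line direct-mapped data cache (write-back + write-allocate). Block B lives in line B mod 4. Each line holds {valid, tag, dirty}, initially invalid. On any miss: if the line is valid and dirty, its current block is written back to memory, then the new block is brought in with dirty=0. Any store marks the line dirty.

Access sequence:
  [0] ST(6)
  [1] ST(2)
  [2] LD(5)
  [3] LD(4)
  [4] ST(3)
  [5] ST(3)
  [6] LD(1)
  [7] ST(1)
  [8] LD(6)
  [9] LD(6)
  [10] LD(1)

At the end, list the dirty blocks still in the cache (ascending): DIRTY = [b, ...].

DIRTY = [1, 3]

0: W B6 -> L2 miss  d=D]
1: W B2 -> L2 miss wb->B6  d=D]
2: R B5 -> L1 miss  d=-]
3: R B4 -> L0 miss  d=-]
4: W B3 -> L3 miss  d=D]
5: W B3 -> L3 hit  d=D]
6: R B1 -> L1 miss  d=-]
7: W B1 -> L1 hit  d=D]
8: R B6 -> L2 miss wb->B2  d=-]
9: R B6 -> L2 hit  d=-]
10: R B1 -> L1 hit  d=D]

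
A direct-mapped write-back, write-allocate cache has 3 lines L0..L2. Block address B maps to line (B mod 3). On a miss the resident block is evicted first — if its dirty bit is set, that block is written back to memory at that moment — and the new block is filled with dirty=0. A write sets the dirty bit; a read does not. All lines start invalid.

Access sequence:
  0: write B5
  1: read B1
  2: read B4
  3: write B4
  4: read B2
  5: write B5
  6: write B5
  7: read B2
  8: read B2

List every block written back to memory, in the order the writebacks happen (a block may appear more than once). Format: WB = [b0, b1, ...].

0: W B5 → L2 miss [D]
1: R B1 → L1 miss [-]
2: R B4 → L1 miss [-]
3: W B4 → L1 hit [D]
4: R B2 → L2 miss wb→B5 [-]
5: W B5 → L2 miss [D]
6: W B5 → L2 hit [D]
7: R B2 → L2 miss wb→B5 [-]
8: R B2 → L2 hit [-]

WB = [5, 5]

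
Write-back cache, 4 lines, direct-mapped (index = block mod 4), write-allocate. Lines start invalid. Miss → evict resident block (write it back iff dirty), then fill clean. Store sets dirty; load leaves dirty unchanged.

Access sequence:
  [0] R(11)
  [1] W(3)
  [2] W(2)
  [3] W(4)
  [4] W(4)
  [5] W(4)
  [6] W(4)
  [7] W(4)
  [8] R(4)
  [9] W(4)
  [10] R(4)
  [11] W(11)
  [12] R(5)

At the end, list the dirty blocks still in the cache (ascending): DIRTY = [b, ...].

DIRTY = [2, 4, 11]

0: R B11 → L3 miss [-]
1: W B3 → L3 miss [D]
2: W B2 → L2 miss [D]
3: W B4 → L0 miss [D]
4: W B4 → L0 hit [D]
5: W B4 → L0 hit [D]
6: W B4 → L0 hit [D]
7: W B4 → L0 hit [D]
8: R B4 → L0 hit [D]
9: W B4 → L0 hit [D]
10: R B4 → L0 hit [D]
11: W B11 → L3 miss wb→B3 [D]
12: R B5 → L1 miss [-]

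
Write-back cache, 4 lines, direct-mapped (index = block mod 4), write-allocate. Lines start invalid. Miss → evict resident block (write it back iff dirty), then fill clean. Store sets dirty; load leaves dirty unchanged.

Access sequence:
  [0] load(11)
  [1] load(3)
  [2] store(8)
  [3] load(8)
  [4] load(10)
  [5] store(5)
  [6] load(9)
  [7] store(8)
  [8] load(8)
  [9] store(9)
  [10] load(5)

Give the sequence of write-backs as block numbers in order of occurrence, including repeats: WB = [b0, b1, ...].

0: R B11 → L3 miss [-]
1: R B3 → L3 miss [-]
2: W B8 → L0 miss [D]
3: R B8 → L0 hit [D]
4: R B10 → L2 miss [-]
5: W B5 → L1 miss [D]
6: R B9 → L1 miss wb→B5 [-]
7: W B8 → L0 hit [D]
8: R B8 → L0 hit [D]
9: W B9 → L1 hit [D]
10: R B5 → L1 miss wb→B9 [-]

WB = [5, 9]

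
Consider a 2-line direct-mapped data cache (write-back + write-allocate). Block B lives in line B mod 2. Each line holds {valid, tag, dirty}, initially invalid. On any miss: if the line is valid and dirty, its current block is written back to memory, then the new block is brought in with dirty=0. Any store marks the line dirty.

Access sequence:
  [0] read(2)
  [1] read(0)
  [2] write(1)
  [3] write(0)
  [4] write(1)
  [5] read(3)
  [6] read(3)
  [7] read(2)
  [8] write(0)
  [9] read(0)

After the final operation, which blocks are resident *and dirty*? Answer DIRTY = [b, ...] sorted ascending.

0: R B2 → L0 miss [-]
1: R B0 → L0 miss [-]
2: W B1 → L1 miss [D]
3: W B0 → L0 hit [D]
4: W B1 → L1 hit [D]
5: R B3 → L1 miss wb→B1 [-]
6: R B3 → L1 hit [-]
7: R B2 → L0 miss wb→B0 [-]
8: W B0 → L0 miss [D]
9: R B0 → L0 hit [D]

DIRTY = [0]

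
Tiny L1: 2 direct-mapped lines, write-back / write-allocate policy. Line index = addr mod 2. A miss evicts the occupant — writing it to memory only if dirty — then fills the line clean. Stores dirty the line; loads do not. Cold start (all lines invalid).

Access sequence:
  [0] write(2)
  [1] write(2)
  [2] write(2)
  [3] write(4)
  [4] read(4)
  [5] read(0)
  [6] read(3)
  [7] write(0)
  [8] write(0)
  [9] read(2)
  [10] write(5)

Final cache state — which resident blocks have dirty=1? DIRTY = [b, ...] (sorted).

DIRTY = [5]

  0 | W B2 → L0 miss [D]
  1 | W B2 → L0 hit [D]
  2 | W B2 → L0 hit [D]
  3 | W B4 → L0 miss wb→B2 [D]
  4 | R B4 → L0 hit [D]
  5 | R B0 → L0 miss wb→B4 [-]
  6 | R B3 → L1 miss [-]
  7 | W B0 → L0 hit [D]
  8 | W B0 → L0 hit [D]
  9 | R B2 → L0 miss wb→B0 [-]
  10 | W B5 → L1 miss [D]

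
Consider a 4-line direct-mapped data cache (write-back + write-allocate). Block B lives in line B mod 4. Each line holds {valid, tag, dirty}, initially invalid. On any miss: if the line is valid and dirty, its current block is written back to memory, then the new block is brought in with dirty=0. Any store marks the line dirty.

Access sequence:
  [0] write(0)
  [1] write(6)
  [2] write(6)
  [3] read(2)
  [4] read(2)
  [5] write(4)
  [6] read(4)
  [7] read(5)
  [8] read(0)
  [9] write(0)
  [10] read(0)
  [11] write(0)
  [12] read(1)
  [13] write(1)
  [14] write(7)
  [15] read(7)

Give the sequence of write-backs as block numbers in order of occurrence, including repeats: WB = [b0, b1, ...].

  0 | W B0 → L0 miss [D]
  1 | W B6 → L2 miss [D]
  2 | W B6 → L2 hit [D]
  3 | R B2 → L2 miss wb→B6 [-]
  4 | R B2 → L2 hit [-]
  5 | W B4 → L0 miss wb→B0 [D]
  6 | R B4 → L0 hit [D]
  7 | R B5 → L1 miss [-]
  8 | R B0 → L0 miss wb→B4 [-]
  9 | W B0 → L0 hit [D]
  10 | R B0 → L0 hit [D]
  11 | W B0 → L0 hit [D]
  12 | R B1 → L1 miss [-]
  13 | W B1 → L1 hit [D]
  14 | W B7 → L3 miss [D]
  15 | R B7 → L3 hit [D]

WB = [6, 0, 4]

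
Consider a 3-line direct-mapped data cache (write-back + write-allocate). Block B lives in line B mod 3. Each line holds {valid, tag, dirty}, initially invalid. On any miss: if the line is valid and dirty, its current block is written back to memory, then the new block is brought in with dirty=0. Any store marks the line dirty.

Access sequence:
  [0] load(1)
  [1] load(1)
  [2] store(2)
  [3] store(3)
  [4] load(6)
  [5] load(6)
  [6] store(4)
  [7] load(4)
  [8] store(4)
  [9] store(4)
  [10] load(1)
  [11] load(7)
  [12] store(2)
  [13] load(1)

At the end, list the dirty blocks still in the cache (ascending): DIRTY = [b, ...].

0: R B1 -> L1 miss  d=-]
1: R B1 -> L1 hit  d=-]
2: W B2 -> L2 miss  d=D]
3: W B3 -> L0 miss  d=D]
4: R B6 -> L0 miss wb->B3  d=-]
5: R B6 -> L0 hit  d=-]
6: W B4 -> L1 miss  d=D]
7: R B4 -> L1 hit  d=D]
8: W B4 -> L1 hit  d=D]
9: W B4 -> L1 hit  d=D]
10: R B1 -> L1 miss wb->B4  d=-]
11: R B7 -> L1 miss  d=-]
12: W B2 -> L2 hit  d=D]
13: R B1 -> L1 miss  d=-]

DIRTY = [2]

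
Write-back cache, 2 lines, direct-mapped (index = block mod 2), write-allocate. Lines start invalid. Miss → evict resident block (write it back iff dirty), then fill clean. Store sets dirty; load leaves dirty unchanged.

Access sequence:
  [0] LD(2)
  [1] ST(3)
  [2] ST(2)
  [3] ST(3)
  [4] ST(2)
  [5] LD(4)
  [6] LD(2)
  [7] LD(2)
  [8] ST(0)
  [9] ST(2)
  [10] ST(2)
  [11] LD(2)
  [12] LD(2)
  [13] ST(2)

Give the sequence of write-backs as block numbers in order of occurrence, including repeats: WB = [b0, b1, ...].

0: R B2 → L0 miss [-]
1: W B3 → L1 miss [D]
2: W B2 → L0 hit [D]
3: W B3 → L1 hit [D]
4: W B2 → L0 hit [D]
5: R B4 → L0 miss wb→B2 [-]
6: R B2 → L0 miss [-]
7: R B2 → L0 hit [-]
8: W B0 → L0 miss [D]
9: W B2 → L0 miss wb→B0 [D]
10: W B2 → L0 hit [D]
11: R B2 → L0 hit [D]
12: R B2 → L0 hit [D]
13: W B2 → L0 hit [D]

WB = [2, 0]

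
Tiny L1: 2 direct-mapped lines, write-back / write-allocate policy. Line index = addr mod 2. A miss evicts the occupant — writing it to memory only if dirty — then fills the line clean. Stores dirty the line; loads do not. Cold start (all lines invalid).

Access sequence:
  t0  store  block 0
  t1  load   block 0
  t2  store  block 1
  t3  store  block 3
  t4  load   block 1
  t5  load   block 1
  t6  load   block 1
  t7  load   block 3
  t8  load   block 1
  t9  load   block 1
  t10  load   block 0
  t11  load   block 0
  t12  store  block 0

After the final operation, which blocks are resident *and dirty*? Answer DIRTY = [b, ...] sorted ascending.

0: W B0 -> L0 miss  d=D]
1: R B0 -> L0 hit  d=D]
2: W B1 -> L1 miss  d=D]
3: W B3 -> L1 miss wb->B1  d=D]
4: R B1 -> L1 miss wb->B3  d=-]
5: R B1 -> L1 hit  d=-]
6: R B1 -> L1 hit  d=-]
7: R B3 -> L1 miss  d=-]
8: R B1 -> L1 miss  d=-]
9: R B1 -> L1 hit  d=-]
10: R B0 -> L0 hit  d=D]
11: R B0 -> L0 hit  d=D]
12: W B0 -> L0 hit  d=D]

DIRTY = [0]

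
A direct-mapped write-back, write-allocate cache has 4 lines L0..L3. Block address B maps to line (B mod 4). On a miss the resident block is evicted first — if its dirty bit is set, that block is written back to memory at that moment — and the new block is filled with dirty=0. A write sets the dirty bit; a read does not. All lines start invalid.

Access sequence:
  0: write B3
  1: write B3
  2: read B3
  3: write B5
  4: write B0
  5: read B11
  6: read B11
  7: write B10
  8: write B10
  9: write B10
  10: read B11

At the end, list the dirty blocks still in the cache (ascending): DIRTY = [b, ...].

0: W B3 → L3 miss [D]
1: W B3 → L3 hit [D]
2: R B3 → L3 hit [D]
3: W B5 → L1 miss [D]
4: W B0 → L0 miss [D]
5: R B11 → L3 miss wb→B3 [-]
6: R B11 → L3 hit [-]
7: W B10 → L2 miss [D]
8: W B10 → L2 hit [D]
9: W B10 → L2 hit [D]
10: R B11 → L3 hit [-]

DIRTY = [0, 5, 10]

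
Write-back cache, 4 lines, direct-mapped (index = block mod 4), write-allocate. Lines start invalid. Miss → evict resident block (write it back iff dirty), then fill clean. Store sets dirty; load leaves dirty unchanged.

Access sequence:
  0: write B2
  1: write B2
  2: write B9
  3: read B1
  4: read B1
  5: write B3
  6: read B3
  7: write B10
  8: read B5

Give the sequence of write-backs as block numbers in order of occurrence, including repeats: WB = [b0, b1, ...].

WB = [9, 2]

0: W B2 -> L2 miss  d=D]
1: W B2 -> L2 hit  d=D]
2: W B9 -> L1 miss  d=D]
3: R B1 -> L1 miss wb->B9  d=-]
4: R B1 -> L1 hit  d=-]
5: W B3 -> L3 miss  d=D]
6: R B3 -> L3 hit  d=D]
7: W B10 -> L2 miss wb->B2  d=D]
8: R B5 -> L1 miss  d=-]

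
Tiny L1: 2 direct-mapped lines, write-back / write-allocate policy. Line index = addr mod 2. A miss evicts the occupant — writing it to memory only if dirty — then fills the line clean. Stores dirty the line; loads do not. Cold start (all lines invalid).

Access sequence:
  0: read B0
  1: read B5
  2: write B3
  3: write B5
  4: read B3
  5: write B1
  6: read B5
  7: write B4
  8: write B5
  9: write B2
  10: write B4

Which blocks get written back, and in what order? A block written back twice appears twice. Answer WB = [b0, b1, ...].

WB = [3, 5, 1, 4, 2]

0: R B0 -> L0 miss  d=-]
1: R B5 -> L1 miss  d=-]
2: W B3 -> L1 miss  d=D]
3: W B5 -> L1 miss wb->B3  d=D]
4: R B3 -> L1 miss wb->B5  d=-]
5: W B1 -> L1 miss  d=D]
6: R B5 -> L1 miss wb->B1  d=-]
7: W B4 -> L0 miss  d=D]
8: W B5 -> L1 hit  d=D]
9: W B2 -> L0 miss wb->B4  d=D]
10: W B4 -> L0 miss wb->B2  d=D]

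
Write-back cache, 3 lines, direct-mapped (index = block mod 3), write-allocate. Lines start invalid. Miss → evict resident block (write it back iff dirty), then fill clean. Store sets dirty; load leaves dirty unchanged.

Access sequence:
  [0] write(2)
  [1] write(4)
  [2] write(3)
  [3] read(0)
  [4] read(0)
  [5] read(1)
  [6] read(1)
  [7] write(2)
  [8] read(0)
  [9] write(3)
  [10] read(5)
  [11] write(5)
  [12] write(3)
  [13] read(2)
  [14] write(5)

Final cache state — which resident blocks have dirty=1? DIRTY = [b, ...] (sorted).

0: W B2 -> L2 miss  d=D]
1: W B4 -> L1 miss  d=D]
2: W B3 -> L0 miss  d=D]
3: R B0 -> L0 miss wb->B3  d=-]
4: R B0 -> L0 hit  d=-]
5: R B1 -> L1 miss wb->B4  d=-]
6: R B1 -> L1 hit  d=-]
7: W B2 -> L2 hit  d=D]
8: R B0 -> L0 hit  d=-]
9: W B3 -> L0 miss  d=D]
10: R B5 -> L2 miss wb->B2  d=-]
11: W B5 -> L2 hit  d=D]
12: W B3 -> L0 hit  d=D]
13: R B2 -> L2 miss wb->B5  d=-]
14: W B5 -> L2 miss  d=D]

DIRTY = [3, 5]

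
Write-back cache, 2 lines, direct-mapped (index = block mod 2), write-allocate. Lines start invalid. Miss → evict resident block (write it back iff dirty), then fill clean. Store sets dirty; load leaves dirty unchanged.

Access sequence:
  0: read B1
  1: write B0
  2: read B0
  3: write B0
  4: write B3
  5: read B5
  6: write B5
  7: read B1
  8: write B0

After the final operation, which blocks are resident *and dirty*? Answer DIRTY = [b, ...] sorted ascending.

0: R B1 -> L1 miss  d=-]
1: W B0 -> L0 miss  d=D]
2: R B0 -> L0 hit  d=D]
3: W B0 -> L0 hit  d=D]
4: W B3 -> L1 miss  d=D]
5: R B5 -> L1 miss wb->B3  d=-]
6: W B5 -> L1 hit  d=D]
7: R B1 -> L1 miss wb->B5  d=-]
8: W B0 -> L0 hit  d=D]

DIRTY = [0]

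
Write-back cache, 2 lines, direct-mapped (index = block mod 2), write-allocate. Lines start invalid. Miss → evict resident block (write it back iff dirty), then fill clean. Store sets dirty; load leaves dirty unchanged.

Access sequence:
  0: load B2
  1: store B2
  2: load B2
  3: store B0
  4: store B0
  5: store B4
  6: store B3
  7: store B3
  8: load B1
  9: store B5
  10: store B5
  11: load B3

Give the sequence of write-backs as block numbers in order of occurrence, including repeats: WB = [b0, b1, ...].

0: R B2 → L0 miss [-]
1: W B2 → L0 hit [D]
2: R B2 → L0 hit [D]
3: W B0 → L0 miss wb→B2 [D]
4: W B0 → L0 hit [D]
5: W B4 → L0 miss wb→B0 [D]
6: W B3 → L1 miss [D]
7: W B3 → L1 hit [D]
8: R B1 → L1 miss wb→B3 [-]
9: W B5 → L1 miss [D]
10: W B5 → L1 hit [D]
11: R B3 → L1 miss wb→B5 [-]

WB = [2, 0, 3, 5]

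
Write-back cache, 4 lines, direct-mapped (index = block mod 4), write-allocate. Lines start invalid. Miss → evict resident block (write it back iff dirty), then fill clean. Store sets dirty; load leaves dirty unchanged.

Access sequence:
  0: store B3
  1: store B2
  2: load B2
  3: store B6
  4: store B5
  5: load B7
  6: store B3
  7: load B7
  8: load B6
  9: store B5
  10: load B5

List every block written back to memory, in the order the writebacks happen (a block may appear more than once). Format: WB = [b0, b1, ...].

  0 | W B3 → L3 miss [D]
  1 | W B2 → L2 miss [D]
  2 | R B2 → L2 hit [D]
  3 | W B6 → L2 miss wb→B2 [D]
  4 | W B5 → L1 miss [D]
  5 | R B7 → L3 miss wb→B3 [-]
  6 | W B3 → L3 miss [D]
  7 | R B7 → L3 miss wb→B3 [-]
  8 | R B6 → L2 hit [D]
  9 | W B5 → L1 hit [D]
  10 | R B5 → L1 hit [D]

WB = [2, 3, 3]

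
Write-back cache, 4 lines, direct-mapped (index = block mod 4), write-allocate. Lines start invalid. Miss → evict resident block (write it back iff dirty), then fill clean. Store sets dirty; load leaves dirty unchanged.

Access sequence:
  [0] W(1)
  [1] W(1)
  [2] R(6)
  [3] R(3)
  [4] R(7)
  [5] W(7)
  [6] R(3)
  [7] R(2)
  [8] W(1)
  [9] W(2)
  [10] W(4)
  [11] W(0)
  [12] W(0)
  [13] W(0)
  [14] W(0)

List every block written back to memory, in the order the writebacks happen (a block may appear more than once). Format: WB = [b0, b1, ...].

  0 | W B1 → L1 miss [D]
  1 | W B1 → L1 hit [D]
  2 | R B6 → L2 miss [-]
  3 | R B3 → L3 miss [-]
  4 | R B7 → L3 miss [-]
  5 | W B7 → L3 hit [D]
  6 | R B3 → L3 miss wb→B7 [-]
  7 | R B2 → L2 miss [-]
  8 | W B1 → L1 hit [D]
  9 | W B2 → L2 hit [D]
  10 | W B4 → L0 miss [D]
  11 | W B0 → L0 miss wb→B4 [D]
  12 | W B0 → L0 hit [D]
  13 | W B0 → L0 hit [D]
  14 | W B0 → L0 hit [D]

WB = [7, 4]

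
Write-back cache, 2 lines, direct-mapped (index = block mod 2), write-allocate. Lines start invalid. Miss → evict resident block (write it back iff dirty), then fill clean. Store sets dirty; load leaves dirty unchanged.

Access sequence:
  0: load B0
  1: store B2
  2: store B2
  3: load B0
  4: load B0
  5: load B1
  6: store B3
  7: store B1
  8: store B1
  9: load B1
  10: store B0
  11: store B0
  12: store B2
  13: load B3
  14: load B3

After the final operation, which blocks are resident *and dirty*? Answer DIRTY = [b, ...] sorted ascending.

DIRTY = [2]

  0 | R B0 → L0 miss [-]
  1 | W B2 → L0 miss [D]
  2 | W B2 → L0 hit [D]
  3 | R B0 → L0 miss wb→B2 [-]
  4 | R B0 → L0 hit [-]
  5 | R B1 → L1 miss [-]
  6 | W B3 → L1 miss [D]
  7 | W B1 → L1 miss wb→B3 [D]
  8 | W B1 → L1 hit [D]
  9 | R B1 → L1 hit [D]
  10 | W B0 → L0 hit [D]
  11 | W B0 → L0 hit [D]
  12 | W B2 → L0 miss wb→B0 [D]
  13 | R B3 → L1 miss wb→B1 [-]
  14 | R B3 → L1 hit [-]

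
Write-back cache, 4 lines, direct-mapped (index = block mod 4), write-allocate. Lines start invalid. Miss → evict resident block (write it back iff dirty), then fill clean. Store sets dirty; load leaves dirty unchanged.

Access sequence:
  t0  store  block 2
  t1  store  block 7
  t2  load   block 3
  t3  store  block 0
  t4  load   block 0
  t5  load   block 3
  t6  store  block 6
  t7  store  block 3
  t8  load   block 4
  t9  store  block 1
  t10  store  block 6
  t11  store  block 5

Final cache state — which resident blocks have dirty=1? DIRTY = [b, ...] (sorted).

  0 | W B2 → L2 miss [D]
  1 | W B7 → L3 miss [D]
  2 | R B3 → L3 miss wb→B7 [-]
  3 | W B0 → L0 miss [D]
  4 | R B0 → L0 hit [D]
  5 | R B3 → L3 hit [-]
  6 | W B6 → L2 miss wb→B2 [D]
  7 | W B3 → L3 hit [D]
  8 | R B4 → L0 miss wb→B0 [-]
  9 | W B1 → L1 miss [D]
  10 | W B6 → L2 hit [D]
  11 | W B5 → L1 miss wb→B1 [D]

DIRTY = [3, 5, 6]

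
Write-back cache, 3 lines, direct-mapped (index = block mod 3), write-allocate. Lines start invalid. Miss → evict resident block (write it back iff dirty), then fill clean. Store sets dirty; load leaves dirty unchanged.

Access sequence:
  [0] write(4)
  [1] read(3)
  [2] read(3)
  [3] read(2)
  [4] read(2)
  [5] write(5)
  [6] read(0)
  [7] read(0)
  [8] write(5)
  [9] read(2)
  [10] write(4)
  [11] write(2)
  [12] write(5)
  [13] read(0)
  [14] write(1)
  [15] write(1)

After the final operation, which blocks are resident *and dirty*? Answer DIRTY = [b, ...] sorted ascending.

DIRTY = [1, 5]

0: W B4 -> L1 miss  d=D]
1: R B3 -> L0 miss  d=-]
2: R B3 -> L0 hit  d=-]
3: R B2 -> L2 miss  d=-]
4: R B2 -> L2 hit  d=-]
5: W B5 -> L2 miss  d=D]
6: R B0 -> L0 miss  d=-]
7: R B0 -> L0 hit  d=-]
8: W B5 -> L2 hit  d=D]
9: R B2 -> L2 miss wb->B5  d=-]
10: W B4 -> L1 hit  d=D]
11: W B2 -> L2 hit  d=D]
12: W B5 -> L2 miss wb->B2  d=D]
13: R B0 -> L0 hit  d=-]
14: W B1 -> L1 miss wb->B4  d=D]
15: W B1 -> L1 hit  d=D]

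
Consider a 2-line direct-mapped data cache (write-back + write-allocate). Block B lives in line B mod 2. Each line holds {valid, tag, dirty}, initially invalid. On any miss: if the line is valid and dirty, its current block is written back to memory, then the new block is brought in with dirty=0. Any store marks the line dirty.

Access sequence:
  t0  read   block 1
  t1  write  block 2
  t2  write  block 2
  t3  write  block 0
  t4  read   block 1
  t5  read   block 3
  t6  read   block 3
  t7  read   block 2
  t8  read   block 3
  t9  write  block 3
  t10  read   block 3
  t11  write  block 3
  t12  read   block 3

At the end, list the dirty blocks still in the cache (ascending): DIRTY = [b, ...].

  0 | R B1 → L1 miss [-]
  1 | W B2 → L0 miss [D]
  2 | W B2 → L0 hit [D]
  3 | W B0 → L0 miss wb→B2 [D]
  4 | R B1 → L1 hit [-]
  5 | R B3 → L1 miss [-]
  6 | R B3 → L1 hit [-]
  7 | R B2 → L0 miss wb→B0 [-]
  8 | R B3 → L1 hit [-]
  9 | W B3 → L1 hit [D]
  10 | R B3 → L1 hit [D]
  11 | W B3 → L1 hit [D]
  12 | R B3 → L1 hit [D]

DIRTY = [3]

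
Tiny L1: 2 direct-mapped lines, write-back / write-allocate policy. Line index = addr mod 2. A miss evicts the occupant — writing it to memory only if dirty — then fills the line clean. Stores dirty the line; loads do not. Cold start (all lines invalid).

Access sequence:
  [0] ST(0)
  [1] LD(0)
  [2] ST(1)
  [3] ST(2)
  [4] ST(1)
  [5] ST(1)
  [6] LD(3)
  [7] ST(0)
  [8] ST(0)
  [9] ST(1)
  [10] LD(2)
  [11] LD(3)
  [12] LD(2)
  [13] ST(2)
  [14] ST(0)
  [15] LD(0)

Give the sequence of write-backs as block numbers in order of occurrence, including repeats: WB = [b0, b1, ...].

WB = [0, 1, 2, 0, 1, 2]

0: W B0 → L0 miss [D]
1: R B0 → L0 hit [D]
2: W B1 → L1 miss [D]
3: W B2 → L0 miss wb→B0 [D]
4: W B1 → L1 hit [D]
5: W B1 → L1 hit [D]
6: R B3 → L1 miss wb→B1 [-]
7: W B0 → L0 miss wb→B2 [D]
8: W B0 → L0 hit [D]
9: W B1 → L1 miss [D]
10: R B2 → L0 miss wb→B0 [-]
11: R B3 → L1 miss wb→B1 [-]
12: R B2 → L0 hit [-]
13: W B2 → L0 hit [D]
14: W B0 → L0 miss wb→B2 [D]
15: R B0 → L0 hit [D]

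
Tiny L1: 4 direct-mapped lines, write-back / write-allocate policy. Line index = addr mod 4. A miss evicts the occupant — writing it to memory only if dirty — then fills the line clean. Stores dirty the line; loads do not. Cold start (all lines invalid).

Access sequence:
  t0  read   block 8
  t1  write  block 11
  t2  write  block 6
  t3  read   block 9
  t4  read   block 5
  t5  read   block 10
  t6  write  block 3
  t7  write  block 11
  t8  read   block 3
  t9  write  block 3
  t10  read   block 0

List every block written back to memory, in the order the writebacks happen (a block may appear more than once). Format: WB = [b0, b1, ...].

0: R B8 → L0 miss [-]
1: W B11 → L3 miss [D]
2: W B6 → L2 miss [D]
3: R B9 → L1 miss [-]
4: R B5 → L1 miss [-]
5: R B10 → L2 miss wb→B6 [-]
6: W B3 → L3 miss wb→B11 [D]
7: W B11 → L3 miss wb→B3 [D]
8: R B3 → L3 miss wb→B11 [-]
9: W B3 → L3 hit [D]
10: R B0 → L0 miss [-]

WB = [6, 11, 3, 11]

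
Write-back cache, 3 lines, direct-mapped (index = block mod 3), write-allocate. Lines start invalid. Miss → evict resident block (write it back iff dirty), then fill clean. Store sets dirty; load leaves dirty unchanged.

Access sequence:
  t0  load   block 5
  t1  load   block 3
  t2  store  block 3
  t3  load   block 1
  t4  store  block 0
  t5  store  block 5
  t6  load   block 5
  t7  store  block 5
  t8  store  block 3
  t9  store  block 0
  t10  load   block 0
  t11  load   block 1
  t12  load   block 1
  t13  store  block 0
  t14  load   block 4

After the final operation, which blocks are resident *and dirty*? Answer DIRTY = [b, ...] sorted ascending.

DIRTY = [0, 5]

0: R B5 → L2 miss [-]
1: R B3 → L0 miss [-]
2: W B3 → L0 hit [D]
3: R B1 → L1 miss [-]
4: W B0 → L0 miss wb→B3 [D]
5: W B5 → L2 hit [D]
6: R B5 → L2 hit [D]
7: W B5 → L2 hit [D]
8: W B3 → L0 miss wb→B0 [D]
9: W B0 → L0 miss wb→B3 [D]
10: R B0 → L0 hit [D]
11: R B1 → L1 hit [-]
12: R B1 → L1 hit [-]
13: W B0 → L0 hit [D]
14: R B4 → L1 miss [-]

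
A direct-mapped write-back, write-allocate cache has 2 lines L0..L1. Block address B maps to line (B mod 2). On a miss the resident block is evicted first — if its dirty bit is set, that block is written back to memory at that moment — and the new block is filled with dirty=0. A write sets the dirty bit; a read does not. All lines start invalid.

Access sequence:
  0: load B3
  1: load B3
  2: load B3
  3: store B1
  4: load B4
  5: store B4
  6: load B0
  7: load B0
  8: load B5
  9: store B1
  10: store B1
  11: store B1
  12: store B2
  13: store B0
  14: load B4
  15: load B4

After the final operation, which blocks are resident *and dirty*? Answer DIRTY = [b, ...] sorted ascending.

DIRTY = [1]

0: R B3 → L1 miss [-]
1: R B3 → L1 hit [-]
2: R B3 → L1 hit [-]
3: W B1 → L1 miss [D]
4: R B4 → L0 miss [-]
5: W B4 → L0 hit [D]
6: R B0 → L0 miss wb→B4 [-]
7: R B0 → L0 hit [-]
8: R B5 → L1 miss wb→B1 [-]
9: W B1 → L1 miss [D]
10: W B1 → L1 hit [D]
11: W B1 → L1 hit [D]
12: W B2 → L0 miss [D]
13: W B0 → L0 miss wb→B2 [D]
14: R B4 → L0 miss wb→B0 [-]
15: R B4 → L0 hit [-]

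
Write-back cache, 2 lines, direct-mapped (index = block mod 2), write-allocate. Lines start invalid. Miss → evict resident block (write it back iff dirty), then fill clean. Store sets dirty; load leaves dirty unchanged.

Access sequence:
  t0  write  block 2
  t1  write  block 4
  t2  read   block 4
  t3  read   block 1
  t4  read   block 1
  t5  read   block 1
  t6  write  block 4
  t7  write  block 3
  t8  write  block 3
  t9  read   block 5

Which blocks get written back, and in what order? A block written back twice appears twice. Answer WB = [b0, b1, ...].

  0 | W B2 → L0 miss [D]
  1 | W B4 → L0 miss wb→B2 [D]
  2 | R B4 → L0 hit [D]
  3 | R B1 → L1 miss [-]
  4 | R B1 → L1 hit [-]
  5 | R B1 → L1 hit [-]
  6 | W B4 → L0 hit [D]
  7 | W B3 → L1 miss [D]
  8 | W B3 → L1 hit [D]
  9 | R B5 → L1 miss wb→B3 [-]

WB = [2, 3]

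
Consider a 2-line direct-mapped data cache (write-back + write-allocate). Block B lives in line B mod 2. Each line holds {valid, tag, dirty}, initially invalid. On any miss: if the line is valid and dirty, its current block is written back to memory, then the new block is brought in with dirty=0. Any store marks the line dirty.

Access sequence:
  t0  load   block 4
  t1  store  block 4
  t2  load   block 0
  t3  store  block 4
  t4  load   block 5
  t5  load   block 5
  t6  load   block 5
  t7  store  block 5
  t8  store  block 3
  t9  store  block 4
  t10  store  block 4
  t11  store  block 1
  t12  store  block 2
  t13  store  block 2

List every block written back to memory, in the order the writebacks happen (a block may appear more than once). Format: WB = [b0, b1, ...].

WB = [4, 5, 3, 4]

  0 | R B4 → L0 miss [-]
  1 | W B4 → L0 hit [D]
  2 | R B0 → L0 miss wb→B4 [-]
  3 | W B4 → L0 miss [D]
  4 | R B5 → L1 miss [-]
  5 | R B5 → L1 hit [-]
  6 | R B5 → L1 hit [-]
  7 | W B5 → L1 hit [D]
  8 | W B3 → L1 miss wb→B5 [D]
  9 | W B4 → L0 hit [D]
  10 | W B4 → L0 hit [D]
  11 | W B1 → L1 miss wb→B3 [D]
  12 | W B2 → L0 miss wb→B4 [D]
  13 | W B2 → L0 hit [D]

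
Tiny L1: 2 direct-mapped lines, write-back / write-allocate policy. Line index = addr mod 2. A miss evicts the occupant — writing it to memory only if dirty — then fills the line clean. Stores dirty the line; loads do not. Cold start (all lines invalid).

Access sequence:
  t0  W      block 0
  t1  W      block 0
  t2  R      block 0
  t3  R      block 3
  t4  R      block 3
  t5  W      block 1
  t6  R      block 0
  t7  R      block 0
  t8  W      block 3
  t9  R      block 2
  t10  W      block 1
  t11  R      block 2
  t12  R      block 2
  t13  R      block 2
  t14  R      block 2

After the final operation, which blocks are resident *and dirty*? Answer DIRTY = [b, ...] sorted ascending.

DIRTY = [1]

0: W B0 -> L0 miss  d=D]
1: W B0 -> L0 hit  d=D]
2: R B0 -> L0 hit  d=D]
3: R B3 -> L1 miss  d=-]
4: R B3 -> L1 hit  d=-]
5: W B1 -> L1 miss  d=D]
6: R B0 -> L0 hit  d=D]
7: R B0 -> L0 hit  d=D]
8: W B3 -> L1 miss wb->B1  d=D]
9: R B2 -> L0 miss wb->B0  d=-]
10: W B1 -> L1 miss wb->B3  d=D]
11: R B2 -> L0 hit  d=-]
12: R B2 -> L0 hit  d=-]
13: R B2 -> L0 hit  d=-]
14: R B2 -> L0 hit  d=-]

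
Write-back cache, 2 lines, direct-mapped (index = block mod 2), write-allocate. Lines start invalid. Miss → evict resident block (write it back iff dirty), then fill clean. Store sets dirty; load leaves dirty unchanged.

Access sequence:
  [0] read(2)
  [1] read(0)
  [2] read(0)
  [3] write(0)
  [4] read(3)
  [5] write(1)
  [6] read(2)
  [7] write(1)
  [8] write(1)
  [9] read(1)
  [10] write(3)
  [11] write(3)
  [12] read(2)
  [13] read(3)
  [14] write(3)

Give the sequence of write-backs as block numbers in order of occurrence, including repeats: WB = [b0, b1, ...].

0: R B2 -> L0 miss  d=-]
1: R B0 -> L0 miss  d=-]
2: R B0 -> L0 hit  d=-]
3: W B0 -> L0 hit  d=D]
4: R B3 -> L1 miss  d=-]
5: W B1 -> L1 miss  d=D]
6: R B2 -> L0 miss wb->B0  d=-]
7: W B1 -> L1 hit  d=D]
8: W B1 -> L1 hit  d=D]
9: R B1 -> L1 hit  d=D]
10: W B3 -> L1 miss wb->B1  d=D]
11: W B3 -> L1 hit  d=D]
12: R B2 -> L0 hit  d=-]
13: R B3 -> L1 hit  d=D]
14: W B3 -> L1 hit  d=D]

WB = [0, 1]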